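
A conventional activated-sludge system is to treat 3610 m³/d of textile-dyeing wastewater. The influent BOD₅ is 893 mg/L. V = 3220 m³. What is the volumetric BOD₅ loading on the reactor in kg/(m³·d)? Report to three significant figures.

Applied BOD₅ load per unit volume = Q·S₀/V = (3610 × 893/1000)/3220 = 1.001 kg BOD₅·m⁻³·d⁻¹.

L_v ≈ 1.00 kg BOD₅/(m³·d)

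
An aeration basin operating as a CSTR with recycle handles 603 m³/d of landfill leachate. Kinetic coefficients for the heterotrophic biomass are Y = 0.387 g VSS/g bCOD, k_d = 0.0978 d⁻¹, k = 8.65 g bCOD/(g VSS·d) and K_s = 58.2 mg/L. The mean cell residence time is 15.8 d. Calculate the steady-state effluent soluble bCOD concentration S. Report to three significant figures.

S ≈ 2.94 mg/L

Effluent substrate depends only on kinetics and SRT: S = K_s(1 + k_d θ_c) / [θ_c(Yk − k_d) − 1] = 58.2 × (1 + 0.0978 × 15.8) / [15.8 × (0.387 × 8.65 − 0.0978) − 1] = 148.1 / 50.35 = 2.942 mg/L.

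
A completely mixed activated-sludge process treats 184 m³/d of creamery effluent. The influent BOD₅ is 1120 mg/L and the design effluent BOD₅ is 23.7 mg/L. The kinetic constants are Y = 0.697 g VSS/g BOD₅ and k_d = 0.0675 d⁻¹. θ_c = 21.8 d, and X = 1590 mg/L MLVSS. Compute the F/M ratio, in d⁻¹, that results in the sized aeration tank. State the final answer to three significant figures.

F/M ≈ 0.166 d⁻¹

Rearranging the biomass balance for a CMAS with decay, V = Y·Q·ΔS·θ_c / [X·(1+k_d θ_c)] = 0.697 × 184 × (1120 − 23.7) × 21.8 / [1590 × (1 + 0.0675 × 21.8)] = 3.07×10^6 / 3930 = 780.0 m³.
F/M = applied load / biomass = Q·S₀/(V·X) = 184 × 1120 / (780.0 × 1590) = 0.1662 d⁻¹.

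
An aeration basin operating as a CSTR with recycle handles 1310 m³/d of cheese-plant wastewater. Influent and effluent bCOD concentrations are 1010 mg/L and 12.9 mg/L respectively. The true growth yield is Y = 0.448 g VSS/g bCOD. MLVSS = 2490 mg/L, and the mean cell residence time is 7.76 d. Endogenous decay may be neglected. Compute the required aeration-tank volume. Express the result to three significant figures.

V ≈ 1820 m³

Biomass mass balance (decay neglected): V·X = Y·Q·(S₀ − S)·θ_c, so V = 0.448 × 1310 × (1010 − 12.9) × 7.76 / 2490 = 1824 m³.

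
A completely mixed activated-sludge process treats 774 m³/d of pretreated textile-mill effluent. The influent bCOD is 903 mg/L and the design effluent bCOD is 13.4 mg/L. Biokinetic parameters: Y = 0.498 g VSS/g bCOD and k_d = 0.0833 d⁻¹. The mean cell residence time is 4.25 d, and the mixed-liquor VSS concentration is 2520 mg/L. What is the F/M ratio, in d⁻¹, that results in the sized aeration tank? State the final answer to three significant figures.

Steady-state biomass mass balance: V·X·(1 + k_d·θ_c) = Y·Q·(S₀ − S)·θ_c, so V = 0.498 × 774 × (903 − 13.4) × 4.25 / [2520 × (1 + 0.0833 × 4.25)] = 1.46×10^6 / 3412 = 427.1 m³.
F/M = Q·S₀ / (V·X) = 774 × 903 / (427.1 × 2520) = 0.6494 g bCOD·(g VSS·d)⁻¹.

F/M ≈ 0.649 d⁻¹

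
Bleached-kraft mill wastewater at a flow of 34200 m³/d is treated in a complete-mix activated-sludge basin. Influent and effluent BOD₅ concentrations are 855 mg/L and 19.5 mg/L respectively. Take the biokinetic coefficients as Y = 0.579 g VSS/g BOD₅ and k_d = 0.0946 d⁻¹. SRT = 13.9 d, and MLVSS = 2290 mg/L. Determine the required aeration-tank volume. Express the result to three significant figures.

V ≈ 43400 m³

Rearranging the biomass balance for a CMAS with decay, V = Y·Q·ΔS·θ_c / [X·(1+k_d θ_c)] = 0.579 × 34200 × (855 − 19.5) × 13.9 / [2290 × (1 + 0.0946 × 13.9)] = 2.3×10^8 / 5301 = 43380 m³.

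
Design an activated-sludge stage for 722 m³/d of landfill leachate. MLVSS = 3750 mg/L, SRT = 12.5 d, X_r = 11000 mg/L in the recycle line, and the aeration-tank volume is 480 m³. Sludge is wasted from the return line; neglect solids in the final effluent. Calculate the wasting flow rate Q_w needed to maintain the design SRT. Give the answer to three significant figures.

θ_c = V·X/(Q_w·X_r) when wasting from the recycle, so Q_w = V·X/(θ_c·X_r) = 480.0 × 3750 / (12.5 × 11000) = 13.09 m³/d.

Q_w ≈ 13.1 m³/d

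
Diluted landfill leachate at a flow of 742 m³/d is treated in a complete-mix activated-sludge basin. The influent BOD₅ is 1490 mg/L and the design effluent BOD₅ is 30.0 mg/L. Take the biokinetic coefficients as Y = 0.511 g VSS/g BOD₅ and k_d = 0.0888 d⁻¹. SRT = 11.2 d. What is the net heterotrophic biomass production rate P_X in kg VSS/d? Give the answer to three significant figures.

The observed yield is Y_obs = Y/(1 + k_d·θ_c) = 0.511 / (1 + 0.0888 × 11.2) = 0.511 / 1.995 = 0.2562 g VSS per g BOD₅ removed.
ΔS = 1490 − 30.0 = 1460 mg/L, so the substrate removal rate is 742 × 1460/1000 = 1083 kg BOD₅/d.
P_X = Y_obs · Q(S₀ − S) = 0.2562 × 1083 = 277.5 kg VSS/d.

P_X ≈ 278 kg VSS/d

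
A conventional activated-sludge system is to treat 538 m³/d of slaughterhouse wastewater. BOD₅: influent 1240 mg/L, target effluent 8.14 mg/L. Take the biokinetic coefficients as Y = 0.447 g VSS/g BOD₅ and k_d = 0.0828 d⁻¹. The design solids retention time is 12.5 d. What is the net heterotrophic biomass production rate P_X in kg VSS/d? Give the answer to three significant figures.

Observed yield with endogenous decay: Y_obs = Y / (1 + k_d·θ_c) = 0.447 / (1 + 0.0828 × 12.5) = 0.447 / 2.035 = 0.2197 g VSS/g BOD₅.
ΔS = 1240 − 8.14 = 1232 mg/L, so the substrate removal rate is 538 × 1232/1000 = 662.7 kg BOD₅/d.
Net biomass production P_X = Y_obs × Q·(S₀ − S) = 0.2197 × 662.7 = 145.6 kg VSS/d.

P_X ≈ 146 kg VSS/d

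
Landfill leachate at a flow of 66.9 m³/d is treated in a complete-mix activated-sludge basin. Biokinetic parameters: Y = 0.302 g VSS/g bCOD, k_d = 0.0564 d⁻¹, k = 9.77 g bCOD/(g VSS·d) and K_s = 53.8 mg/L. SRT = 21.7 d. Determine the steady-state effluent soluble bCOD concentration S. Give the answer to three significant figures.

From the Monod/SRT balance for a CMAS, S = K_s·(1+k_d θ_c)/[θ_c·(Y k − k_d) − 1] = 53.8 × (1 + 0.0564 × 21.7) / [21.7 × (0.302 × 9.77 − 0.0564) − 1] = 119.6 / 61.80 = 1.936 mg/L.

S ≈ 1.94 mg/L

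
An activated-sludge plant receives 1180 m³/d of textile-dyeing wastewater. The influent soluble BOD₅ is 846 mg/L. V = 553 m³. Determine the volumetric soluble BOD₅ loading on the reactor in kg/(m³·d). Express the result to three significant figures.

L_v ≈ 1.81 kg soluble BOD₅/(m³·d)

Volumetric loading L_v = Q·S₀ / V = 1180 × 846 g/m³ / 553.0 m³ = 1805 g/(m³·d) = 1.805 kg soluble BOD₅/(m³·d).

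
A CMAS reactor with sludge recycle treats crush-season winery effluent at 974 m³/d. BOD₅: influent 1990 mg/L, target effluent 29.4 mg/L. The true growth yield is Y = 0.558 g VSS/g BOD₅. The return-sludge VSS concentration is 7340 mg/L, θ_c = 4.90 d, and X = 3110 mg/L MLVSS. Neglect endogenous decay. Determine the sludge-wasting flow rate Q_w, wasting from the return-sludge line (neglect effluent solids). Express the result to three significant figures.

Biomass mass balance (decay neglected): V·X = Y·Q·(S₀ − S)·θ_c, so V = 0.558 × 974 × (1990 − 29.4) × 4.90 / 3110 = 1679 m³.
θ_c = V·X/(Q_w·X_r) when wasting from the recycle, so Q_w = V·X/(θ_c·X_r) = 1679 × 3110 / (4.90 × 7340) = 145.2 m³/d.

Q_w ≈ 145 m³/d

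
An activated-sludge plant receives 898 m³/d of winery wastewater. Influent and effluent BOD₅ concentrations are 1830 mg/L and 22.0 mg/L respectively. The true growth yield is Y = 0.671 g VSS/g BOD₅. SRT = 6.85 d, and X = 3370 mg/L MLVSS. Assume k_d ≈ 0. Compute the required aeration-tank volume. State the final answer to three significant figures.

V ≈ 2210 m³

With k_d = 0 the design equation reduces to V = Y Q (S₀−S) θ_c / X = 0.671 × 898 × (1830 − 22.0) × 6.85 / 3370 = 2214 m³.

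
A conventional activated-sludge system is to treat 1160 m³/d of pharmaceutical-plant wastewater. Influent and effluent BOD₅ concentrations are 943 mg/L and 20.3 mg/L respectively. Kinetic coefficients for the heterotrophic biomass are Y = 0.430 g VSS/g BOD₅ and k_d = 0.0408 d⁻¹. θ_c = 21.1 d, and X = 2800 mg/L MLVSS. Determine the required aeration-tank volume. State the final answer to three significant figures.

V ≈ 1860 m³

Steady-state biomass mass balance: V·X·(1 + k_d·θ_c) = Y·Q·(S₀ − S)·θ_c, so V = 0.430 × 1160 × (943 − 20.3) × 21.1 / [2800 × (1 + 0.0408 × 21.1)] = 9.71×10^6 / 5210 = 1864 m³.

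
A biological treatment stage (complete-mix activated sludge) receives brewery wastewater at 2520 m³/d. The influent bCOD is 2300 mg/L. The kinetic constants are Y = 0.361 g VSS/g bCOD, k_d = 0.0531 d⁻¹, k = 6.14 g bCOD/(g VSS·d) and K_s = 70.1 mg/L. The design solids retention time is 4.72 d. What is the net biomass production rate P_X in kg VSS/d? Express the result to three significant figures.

Effluent substrate depends only on kinetics and SRT: S = K_s(1 + k_d θ_c) / [θ_c(Yk − k_d) − 1] = 70.1 × (1 + 0.0531 × 4.72) / [4.72 × (0.361 × 6.14 − 0.0531) − 1] = 87.67 / 9.211 = 9.517 mg/L.
The observed yield is Y_obs = Y/(1 + k_d·θ_c) = 0.361 / (1 + 0.0531 × 4.72) = 0.361 / 1.251 = 0.2887 g VSS per g bCOD removed.
ΔS = 2300 − 9.52 = 2290 mg/L, so the substrate removal rate is 2520 × 2290/1000 = 5772 kg bCOD/d.
So the net sludge growth is P_X = 0.2887 × 5772 = 1666 kg VSS/d.

P_X ≈ 1670 kg VSS/d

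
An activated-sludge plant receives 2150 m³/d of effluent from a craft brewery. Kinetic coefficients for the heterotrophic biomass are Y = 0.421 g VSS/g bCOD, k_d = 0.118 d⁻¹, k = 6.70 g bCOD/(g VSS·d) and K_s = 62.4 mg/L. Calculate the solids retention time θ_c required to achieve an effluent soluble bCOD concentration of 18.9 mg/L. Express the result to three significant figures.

θ_c ≈ 1.86 d

From 1/θ_c = Y·k·S/(K_s + S) − k_d: Y·k·S/(K_s+S) = 0.421 × 6.70 × 18.9 / (62.4 + 18.9) = 0.6557 d⁻¹.
θ_c = 1/(μ − k_d) = 1/(0.6557 − 0.118) = 1/0.5377 = 1.860 d.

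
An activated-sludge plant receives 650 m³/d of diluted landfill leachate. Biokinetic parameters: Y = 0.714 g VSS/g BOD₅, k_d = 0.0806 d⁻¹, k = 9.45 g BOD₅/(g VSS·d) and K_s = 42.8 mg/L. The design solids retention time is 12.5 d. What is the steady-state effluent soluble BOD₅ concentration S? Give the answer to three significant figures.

S ≈ 1.04 mg/L

Effluent substrate depends only on kinetics and SRT: S = K_s(1 + k_d θ_c) / [θ_c(Yk − k_d) − 1] = 42.8 × (1 + 0.0806 × 12.5) / [12.5 × (0.714 × 9.45 − 0.0806) − 1] = 85.92 / 82.33 = 1.044 mg/L.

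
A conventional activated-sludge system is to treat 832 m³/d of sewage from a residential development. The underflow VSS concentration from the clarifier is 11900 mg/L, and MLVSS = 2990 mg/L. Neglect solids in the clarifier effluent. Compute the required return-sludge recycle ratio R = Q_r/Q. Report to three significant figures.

Solids balance on the clarifier gives (1+R)X = R·X_r, so R = X/(X_r − X) = 2990 / (11900 − 2990) = 0.3356.

R ≈ 0.336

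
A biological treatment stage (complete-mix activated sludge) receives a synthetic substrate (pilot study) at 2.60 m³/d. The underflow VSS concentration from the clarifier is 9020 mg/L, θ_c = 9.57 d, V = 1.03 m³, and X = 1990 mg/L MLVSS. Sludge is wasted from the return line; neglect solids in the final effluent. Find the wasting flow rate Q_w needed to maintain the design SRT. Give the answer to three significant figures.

Q_w ≈ 0.0237 m³/d

θ_c = V·X/(Q_w·X_r) when wasting from the recycle, so Q_w = V·X/(θ_c·X_r) = 1.030 × 1990 / (9.57 × 9020) = 0.02374 m³/d.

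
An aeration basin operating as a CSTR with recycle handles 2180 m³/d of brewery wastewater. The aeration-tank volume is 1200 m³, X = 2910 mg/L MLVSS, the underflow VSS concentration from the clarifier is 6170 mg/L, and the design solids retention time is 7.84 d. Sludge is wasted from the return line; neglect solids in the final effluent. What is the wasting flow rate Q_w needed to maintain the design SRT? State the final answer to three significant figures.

Wasting from the return line (neglecting effluent solids): Q_w = V·X / (θ_c·X_r) = 1200 × 2910 / (7.84 × 6170) = 72.19 m³/d.

Q_w ≈ 72.2 m³/d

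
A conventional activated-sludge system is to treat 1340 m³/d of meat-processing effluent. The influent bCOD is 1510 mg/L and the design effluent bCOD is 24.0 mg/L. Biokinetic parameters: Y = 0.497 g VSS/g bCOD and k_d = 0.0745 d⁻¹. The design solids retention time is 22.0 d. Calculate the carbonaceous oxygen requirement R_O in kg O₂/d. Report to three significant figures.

R_O ≈ 1460 kg O₂/d

Correct the yield for decay: Y_obs = Y/(1 + k_d θ_c) = 0.497 / (1 + 0.0745 × 22.0) = 0.497 / 2.639 = 0.1883.
Q·(S₀ − S) = 1340 × (1510 − 24.0) × 10⁻³ = 1991 kg/d removed.
P_X = Y_obs·Q·(S₀ − S) = 0.1883 × 1991 = 375.0 kg VSS/d.
R_O = Q·ΔS − 1.42 P_X = 1991 − 532.5 = 1459 kg O₂/d.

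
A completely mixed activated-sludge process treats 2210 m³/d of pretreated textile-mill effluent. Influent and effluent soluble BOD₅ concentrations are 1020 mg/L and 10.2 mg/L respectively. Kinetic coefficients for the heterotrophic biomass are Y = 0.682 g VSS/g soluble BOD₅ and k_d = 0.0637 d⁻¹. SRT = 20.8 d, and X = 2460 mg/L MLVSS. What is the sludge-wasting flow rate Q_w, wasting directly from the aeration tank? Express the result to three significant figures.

Q_w ≈ 266 m³/d

Steady-state biomass mass balance: V·X·(1 + k_d·θ_c) = Y·Q·(S₀ − S)·θ_c, so V = 0.682 × 2210 × (1020 − 10.2) × 20.8 / [2460 × (1 + 0.0637 × 20.8)] = 3.17×10^7 / 5719 = 5535 m³.
With mixed-liquor wasting, θ_c = V/Q_w, so Q_w = V/θ_c = 5535/20.8 = 266.1 m³/d.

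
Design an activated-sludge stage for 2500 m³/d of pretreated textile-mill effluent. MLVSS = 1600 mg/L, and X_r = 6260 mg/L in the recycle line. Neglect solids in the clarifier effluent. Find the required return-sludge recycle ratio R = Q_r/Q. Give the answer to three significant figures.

Solids balance on the clarifier gives (1+R)X = R·X_r, so R = X/(X_r − X) = 1600 / (6260 − 1600) = 0.3433.

R ≈ 0.343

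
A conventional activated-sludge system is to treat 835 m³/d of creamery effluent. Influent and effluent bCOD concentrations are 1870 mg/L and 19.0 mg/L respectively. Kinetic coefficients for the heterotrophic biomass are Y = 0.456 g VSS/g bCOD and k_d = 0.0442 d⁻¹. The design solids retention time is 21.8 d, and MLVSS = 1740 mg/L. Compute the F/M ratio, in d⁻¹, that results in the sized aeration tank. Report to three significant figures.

F/M ≈ 0.200 d⁻¹

Rearranging the biomass balance for a CMAS with decay, V = Y·Q·ΔS·θ_c / [X·(1+k_d θ_c)] = 0.456 × 835 × (1870 − 19.0) × 21.8 / [1740 × (1 + 0.0442 × 21.8)] = 1.54×10^7 / 3417 = 4497 m³.
F/M = Q·S₀ / (V·X) = 835 × 1870 / (4497 × 1740) = 0.1996 g bCOD·(g VSS·d)⁻¹.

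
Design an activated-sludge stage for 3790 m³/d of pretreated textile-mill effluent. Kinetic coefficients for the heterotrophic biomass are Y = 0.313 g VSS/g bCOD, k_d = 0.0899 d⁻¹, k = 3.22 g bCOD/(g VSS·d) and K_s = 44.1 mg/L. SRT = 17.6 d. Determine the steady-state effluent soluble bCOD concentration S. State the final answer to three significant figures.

S ≈ 7.51 mg/L

For a completely mixed reactor with recycle the Lawrence–McCarty relation gives S = K_s·(1 + k_d·θ_c) / [θ_c·(Y·k − k_d) − 1] = 44.1 × (1 + 0.0899 × 17.6) / [17.6 × (0.313 × 3.22 − 0.0899) − 1] = 113.9 / 15.16 = 7.514 mg/L.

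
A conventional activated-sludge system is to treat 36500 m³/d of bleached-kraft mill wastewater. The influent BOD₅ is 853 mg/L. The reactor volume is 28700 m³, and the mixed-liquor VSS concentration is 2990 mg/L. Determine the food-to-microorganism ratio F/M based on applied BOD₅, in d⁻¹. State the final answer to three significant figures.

F/M = applied load / biomass = Q·S₀/(V·X) = 36500 × 853 / (28700 × 2990) = 0.3628 d⁻¹.

F/M ≈ 0.363 d⁻¹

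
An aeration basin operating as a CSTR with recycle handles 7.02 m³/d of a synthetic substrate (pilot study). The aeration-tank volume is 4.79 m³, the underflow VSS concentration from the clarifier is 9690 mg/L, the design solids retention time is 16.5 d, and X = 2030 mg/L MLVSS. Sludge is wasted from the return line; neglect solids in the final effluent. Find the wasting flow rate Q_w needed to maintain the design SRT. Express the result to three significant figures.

Q_w = (V·X)/(θ_c X_r) = 4.790 × 2030 / (16.5 × 9690) = 0.06082 m³/d.

Q_w ≈ 0.0608 m³/d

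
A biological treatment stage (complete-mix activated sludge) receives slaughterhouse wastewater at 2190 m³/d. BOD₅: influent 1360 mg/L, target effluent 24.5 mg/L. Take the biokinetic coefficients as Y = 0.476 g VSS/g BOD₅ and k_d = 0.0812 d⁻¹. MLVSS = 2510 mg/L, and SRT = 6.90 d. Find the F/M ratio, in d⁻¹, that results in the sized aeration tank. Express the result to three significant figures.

From the SRT design equation V = Y Q (S₀−S) θ_c / [X (1 + k_d θ_c)] = 0.476 × 2190 × (1360 − 24.5) × 6.90 / [2510 × (1 + 0.0812 × 6.90)] = 9.61×10^6 / 3916 = 2453 m³.
Food-to-microorganism ratio F/M = Q S₀ / (V X) = 2190 × 1360 / (2453 × 2510) = 0.4838 d⁻¹.

F/M ≈ 0.484 d⁻¹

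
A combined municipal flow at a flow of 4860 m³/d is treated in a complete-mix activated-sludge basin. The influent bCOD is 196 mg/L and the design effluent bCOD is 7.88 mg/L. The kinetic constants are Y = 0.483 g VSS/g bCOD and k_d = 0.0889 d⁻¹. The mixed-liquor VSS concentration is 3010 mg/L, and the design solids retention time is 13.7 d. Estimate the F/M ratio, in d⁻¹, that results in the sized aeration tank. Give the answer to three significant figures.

F/M ≈ 0.349 d⁻¹

Steady-state biomass mass balance: V·X·(1 + k_d·θ_c) = Y·Q·(S₀ − S)·θ_c, so V = 0.483 × 4860 × (196 − 7.88) × 13.7 / [3010 × (1 + 0.0889 × 13.7)] = 6.05×10^6 / 6676 = 906.2 m³.
F/M = applied load / biomass = Q·S₀/(V·X) = 4860 × 196 / (906.2 × 3010) = 0.3492 d⁻¹.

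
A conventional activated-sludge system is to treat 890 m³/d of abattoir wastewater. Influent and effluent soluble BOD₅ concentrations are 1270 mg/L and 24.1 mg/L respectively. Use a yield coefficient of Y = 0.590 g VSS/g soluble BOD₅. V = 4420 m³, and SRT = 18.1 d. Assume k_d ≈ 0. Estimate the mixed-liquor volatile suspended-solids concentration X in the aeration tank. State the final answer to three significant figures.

X ≈ 2680 mg/L

Without decay, X = Y Q (S₀−S) θ_c / V = 0.590 × 890 × (1270 − 24.1) × 18.1 / 4420 = 2679 mg/L.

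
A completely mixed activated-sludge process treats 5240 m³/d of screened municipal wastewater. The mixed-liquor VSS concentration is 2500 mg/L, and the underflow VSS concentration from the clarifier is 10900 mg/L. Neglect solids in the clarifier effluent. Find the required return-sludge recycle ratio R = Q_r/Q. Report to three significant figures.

R = Q_r/Q = X/(X_r − X) = 2500 / (10900 − 2500) = 0.2976.

R ≈ 0.298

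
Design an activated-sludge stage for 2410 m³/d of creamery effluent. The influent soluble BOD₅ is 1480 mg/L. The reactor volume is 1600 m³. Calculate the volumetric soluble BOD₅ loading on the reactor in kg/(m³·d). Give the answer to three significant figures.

Volumetric loading L_v = Q·S₀ / V = 2410 × 1480 g/m³ / 1600 m³ = 2229 g/(m³·d) = 2.229 kg soluble BOD₅/(m³·d).

L_v ≈ 2.23 kg soluble BOD₅/(m³·d)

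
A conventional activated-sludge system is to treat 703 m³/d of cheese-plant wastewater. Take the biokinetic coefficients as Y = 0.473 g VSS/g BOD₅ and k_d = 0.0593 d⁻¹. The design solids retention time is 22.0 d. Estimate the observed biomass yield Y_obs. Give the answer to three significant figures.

Y_obs ≈ 0.205 g VSS/g BOD₅

The observed yield is Y_obs = Y/(1 + k_d·θ_c) = 0.473 / (1 + 0.0593 × 22.0) = 0.473 / 2.305 = 0.2052 g VSS per g BOD₅ removed.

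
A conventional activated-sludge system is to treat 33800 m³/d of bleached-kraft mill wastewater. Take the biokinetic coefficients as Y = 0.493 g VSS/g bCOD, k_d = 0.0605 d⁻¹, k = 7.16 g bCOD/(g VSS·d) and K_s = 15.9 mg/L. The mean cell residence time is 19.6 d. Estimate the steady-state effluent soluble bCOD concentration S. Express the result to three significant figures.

S ≈ 0.519 mg/L

From the Monod/SRT balance for a CMAS, S = K_s·(1+k_d θ_c)/[θ_c·(Y k − k_d) − 1] = 15.9 × (1 + 0.0605 × 19.6) / [19.6 × (0.493 × 7.16 − 0.0605) − 1] = 34.75 / 67.00 = 0.5187 mg/L.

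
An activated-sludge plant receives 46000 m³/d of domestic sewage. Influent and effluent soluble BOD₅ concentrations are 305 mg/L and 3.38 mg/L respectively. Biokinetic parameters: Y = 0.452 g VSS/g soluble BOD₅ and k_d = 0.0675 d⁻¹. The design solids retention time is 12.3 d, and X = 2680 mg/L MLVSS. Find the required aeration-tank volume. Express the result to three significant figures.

From the SRT design equation V = Y Q (S₀−S) θ_c / [X (1 + k_d θ_c)] = 0.452 × 46000 × (305 − 3.38) × 12.3 / [2680 × (1 + 0.0675 × 12.3)] = 7.71×10^7 / 4905 = 15726 m³.

V ≈ 15700 m³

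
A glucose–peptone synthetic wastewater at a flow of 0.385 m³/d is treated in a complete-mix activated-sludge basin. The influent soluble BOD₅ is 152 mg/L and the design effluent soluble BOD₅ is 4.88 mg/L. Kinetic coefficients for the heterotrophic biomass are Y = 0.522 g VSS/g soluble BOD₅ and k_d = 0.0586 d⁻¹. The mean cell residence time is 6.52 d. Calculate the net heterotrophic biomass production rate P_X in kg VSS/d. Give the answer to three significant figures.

Correct the yield for decay: Y_obs = Y/(1 + k_d θ_c) = 0.522 / (1 + 0.0586 × 6.52) = 0.522 / 1.382 = 0.3777.
ΔS = 152 − 4.88 = 147.1 mg/L, so the substrate removal rate is 0.385 × 147.1/1000 = 0.05664 kg soluble BOD₅/d.
Net biomass production P_X = Y_obs × Q·(S₀ − S) = 0.3777 × 0.05664 = 0.02139 kg VSS/d.

P_X ≈ 0.0214 kg VSS/d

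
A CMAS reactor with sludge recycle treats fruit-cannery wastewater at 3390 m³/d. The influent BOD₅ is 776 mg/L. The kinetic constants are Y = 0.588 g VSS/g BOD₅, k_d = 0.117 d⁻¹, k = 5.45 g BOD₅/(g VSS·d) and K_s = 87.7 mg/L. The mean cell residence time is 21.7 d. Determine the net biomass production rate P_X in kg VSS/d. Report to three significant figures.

P_X ≈ 434 kg VSS/d

Effluent substrate depends only on kinetics and SRT: S = K_s(1 + k_d θ_c) / [θ_c(Yk − k_d) − 1] = 87.7 × (1 + 0.117 × 21.7) / [21.7 × (0.588 × 5.45 − 0.117) − 1] = 310.4 / 66.00 = 4.702 mg/L.
Y_obs = Y / (1 + k_d θ_c) = 0.588 / (1 + 0.117 × 21.7) = 0.588 / 3.539 = 0.1662.
ΔS = 776 − 4.70 = 771.3 mg/L, so the substrate removal rate is 3390 × 771.3/1000 = 2615 kg BOD₅/d.
Biomass produced: P_X = Y_obs·Q·ΔS = 0.1662 × 2615 ≈ 434.4 kg VSS/d.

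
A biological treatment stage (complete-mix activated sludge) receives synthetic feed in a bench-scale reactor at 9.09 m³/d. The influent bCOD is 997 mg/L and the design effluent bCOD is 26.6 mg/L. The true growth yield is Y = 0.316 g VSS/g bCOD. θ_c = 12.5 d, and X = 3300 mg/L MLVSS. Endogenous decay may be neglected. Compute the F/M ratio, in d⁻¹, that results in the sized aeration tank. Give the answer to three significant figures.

With k_d = 0 the design equation reduces to V = Y Q (S₀−S) θ_c / X = 0.316 × 9.09 × (997 − 26.6) × 12.5 / 3300 = 10.56 m³.
F/M = applied load / biomass = Q·S₀/(V·X) = 9.09 × 997 / (10.56 × 3300) = 0.2601 d⁻¹.

F/M ≈ 0.260 d⁻¹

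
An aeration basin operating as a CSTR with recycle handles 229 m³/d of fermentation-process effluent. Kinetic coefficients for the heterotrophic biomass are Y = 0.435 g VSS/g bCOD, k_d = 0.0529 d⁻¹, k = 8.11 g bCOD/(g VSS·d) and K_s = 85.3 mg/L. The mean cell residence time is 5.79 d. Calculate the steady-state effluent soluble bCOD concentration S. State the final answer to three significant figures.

S ≈ 5.83 mg/L

From the Monod/SRT balance for a CMAS, S = K_s·(1+k_d θ_c)/[θ_c·(Y k − k_d) − 1] = 85.3 × (1 + 0.0529 × 5.79) / [5.79 × (0.435 × 8.11 − 0.0529) − 1] = 111.4 / 19.12 = 5.828 mg/L.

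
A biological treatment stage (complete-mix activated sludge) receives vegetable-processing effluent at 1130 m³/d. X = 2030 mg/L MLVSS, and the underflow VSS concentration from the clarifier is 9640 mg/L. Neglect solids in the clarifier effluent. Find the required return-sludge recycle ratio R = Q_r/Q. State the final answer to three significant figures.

R ≈ 0.267

Solids balance on the clarifier gives (1+R)X = R·X_r, so R = X/(X_r − X) = 2030 / (9640 − 2030) = 0.2668.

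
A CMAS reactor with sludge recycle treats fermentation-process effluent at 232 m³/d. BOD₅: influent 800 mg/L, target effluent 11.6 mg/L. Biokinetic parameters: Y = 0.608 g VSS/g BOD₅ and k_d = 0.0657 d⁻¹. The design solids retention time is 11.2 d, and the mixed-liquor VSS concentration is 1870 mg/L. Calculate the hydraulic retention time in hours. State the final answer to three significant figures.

Rearranging the biomass balance for a CMAS with decay, V = Y·Q·ΔS·θ_c / [X·(1+k_d θ_c)] = 0.608 × 232 × (800 − 11.6) × 11.2 / [1870 × (1 + 0.0657 × 11.2)] = 1.25×10^6 / 3246 = 383.7 m³.
Hydraulic retention time τ = V/Q = 383.7 / 232 = 1.654 d = 39.69 h.

τ ≈ 39.7 h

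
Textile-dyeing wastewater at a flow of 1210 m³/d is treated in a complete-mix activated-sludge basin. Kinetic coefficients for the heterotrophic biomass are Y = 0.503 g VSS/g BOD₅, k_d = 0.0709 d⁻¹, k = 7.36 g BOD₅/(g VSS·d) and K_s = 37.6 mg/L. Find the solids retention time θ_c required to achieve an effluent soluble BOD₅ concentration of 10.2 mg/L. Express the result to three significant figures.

θ_c ≈ 1.39 d

Specific growth rate at S = 10.2 mg/L: μ = YkS/(K_s+S) = 0.503·7.36·10.2/(37.6+10.2) = 0.7900 d⁻¹.
1/θ_c = 0.7900 − 0.0709 = 0.7191 d⁻¹, so θ_c = 1.391 d.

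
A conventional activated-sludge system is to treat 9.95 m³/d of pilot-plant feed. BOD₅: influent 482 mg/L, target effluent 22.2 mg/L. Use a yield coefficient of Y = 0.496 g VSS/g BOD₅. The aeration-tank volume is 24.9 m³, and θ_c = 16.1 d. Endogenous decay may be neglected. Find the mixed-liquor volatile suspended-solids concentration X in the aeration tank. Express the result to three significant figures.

X = Y·Q·ΔS·θ_c / V = 0.496 × 9.95 × (482 − 22.2) × 16.1 / 24.9 = 1467 mg/L.

X ≈ 1470 mg/L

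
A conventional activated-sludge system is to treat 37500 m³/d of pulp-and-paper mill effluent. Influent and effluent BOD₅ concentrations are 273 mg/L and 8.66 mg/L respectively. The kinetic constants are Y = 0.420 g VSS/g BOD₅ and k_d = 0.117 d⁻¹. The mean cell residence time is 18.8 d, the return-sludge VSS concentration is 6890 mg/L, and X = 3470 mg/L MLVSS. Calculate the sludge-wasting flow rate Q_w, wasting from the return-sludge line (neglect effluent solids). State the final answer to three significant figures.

Q_w ≈ 189 m³/d

From the SRT design equation V = Y Q (S₀−S) θ_c / [X (1 + k_d θ_c)] = 0.420 × 37500 × (273 − 8.66) × 18.8 / [3470 × (1 + 0.117 × 18.8)] = 7.83×10^7 / 11103 = 7050 m³.
Q_w = (V·X)/(θ_c X_r) = 7050 × 3470 / (18.8 × 6890) = 188.9 m³/d.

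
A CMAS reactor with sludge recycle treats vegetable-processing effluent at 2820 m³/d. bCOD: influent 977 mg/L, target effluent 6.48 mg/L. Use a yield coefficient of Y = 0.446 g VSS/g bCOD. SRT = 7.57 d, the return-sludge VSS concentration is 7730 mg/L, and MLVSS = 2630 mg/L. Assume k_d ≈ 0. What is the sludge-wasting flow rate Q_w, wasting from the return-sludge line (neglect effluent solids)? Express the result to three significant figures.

V·X = Y·Q·ΔS·θ_c gives V = 0.446 × 2820 × (977 − 6.48) × 7.57 / 2630 = 3513 m³.
Wasting from the return line (neglecting effluent solids): Q_w = V·X / (θ_c·X_r) = 3513 × 2630 / (7.57 × 7730) = 157.9 m³/d.

Q_w ≈ 158 m³/d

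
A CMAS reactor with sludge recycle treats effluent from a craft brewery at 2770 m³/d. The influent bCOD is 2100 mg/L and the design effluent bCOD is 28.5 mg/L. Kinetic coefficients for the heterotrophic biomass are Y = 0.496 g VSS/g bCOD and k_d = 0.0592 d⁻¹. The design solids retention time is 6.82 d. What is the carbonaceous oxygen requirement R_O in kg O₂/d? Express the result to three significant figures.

Observed yield with endogenous decay: Y_obs = Y / (1 + k_d·θ_c) = 0.496 / (1 + 0.0592 × 6.82) = 0.496 / 1.404 = 0.3533 g VSS/g bCOD.
Substrate removed = Q·(S₀ − S) = 2770 m³/d × (2100 − 28.5) g/m³ = 5.74×10^6 g/d = 5738 kg/d.
Net sludge production P_X = 0.3533 × 5738 = 2027 kg VSS/d.
Carbonaceous O₂ demand = substrate oxidised − cell-mass equivalent = 5738 − 1.42 × 2027 = 2859 kg O₂/d.

R_O ≈ 2860 kg O₂/d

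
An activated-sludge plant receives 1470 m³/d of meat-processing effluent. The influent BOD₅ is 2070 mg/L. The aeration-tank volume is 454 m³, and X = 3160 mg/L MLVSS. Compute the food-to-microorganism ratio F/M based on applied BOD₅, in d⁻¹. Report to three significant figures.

F/M = applied load / biomass = Q·S₀/(V·X) = 1470 × 2070 / (454.0 × 3160) = 2.121 d⁻¹.

F/M ≈ 2.12 d⁻¹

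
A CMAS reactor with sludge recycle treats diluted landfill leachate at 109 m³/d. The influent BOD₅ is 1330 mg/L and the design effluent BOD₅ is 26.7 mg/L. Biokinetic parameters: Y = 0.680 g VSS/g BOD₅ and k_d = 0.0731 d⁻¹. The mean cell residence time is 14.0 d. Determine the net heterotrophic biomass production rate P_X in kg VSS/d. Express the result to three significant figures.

Correct the yield for decay: Y_obs = Y/(1 + k_d θ_c) = 0.680 / (1 + 0.0731 × 14.0) = 0.680 / 2.023 = 0.3361.
Mass of BOD₅ removed per day: Q(S₀ − S) = 109 × 1303 g/m³ = 142.1 kg/d.
Net biomass production P_X = Y_obs × Q·(S₀ − S) = 0.3361 × 142.1 = 47.74 kg VSS/d.

P_X ≈ 47.7 kg VSS/d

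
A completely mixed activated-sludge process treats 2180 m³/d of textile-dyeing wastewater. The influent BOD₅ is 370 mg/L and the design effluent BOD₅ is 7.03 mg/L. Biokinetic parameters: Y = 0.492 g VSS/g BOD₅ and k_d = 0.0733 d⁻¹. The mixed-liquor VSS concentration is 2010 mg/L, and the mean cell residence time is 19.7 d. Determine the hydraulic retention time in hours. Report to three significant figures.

Rearranging the biomass balance for a CMAS with decay, V = Y·Q·ΔS·θ_c / [X·(1+k_d θ_c)] = 0.492 × 2180 × (370 − 7.03) × 19.7 / [2010 × (1 + 0.0733 × 19.7)] = 7.67×10^6 / 4912 = 1561 m³.
HRT = V/Q = 1561 m³ / 2180 m³·d⁻¹ = 0.7161 d × 24 = 17.19 h.

τ ≈ 17.2 h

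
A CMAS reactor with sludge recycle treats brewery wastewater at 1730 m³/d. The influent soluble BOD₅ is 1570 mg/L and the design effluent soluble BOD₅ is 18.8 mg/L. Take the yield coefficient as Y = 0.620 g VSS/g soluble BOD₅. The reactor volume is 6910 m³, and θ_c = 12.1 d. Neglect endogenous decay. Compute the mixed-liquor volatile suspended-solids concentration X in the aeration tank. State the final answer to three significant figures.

X = Y·Q·ΔS·θ_c / V = 0.620 × 1730 × (1570 − 18.8) × 12.1 / 6910 = 2913 mg/L.

X ≈ 2910 mg/L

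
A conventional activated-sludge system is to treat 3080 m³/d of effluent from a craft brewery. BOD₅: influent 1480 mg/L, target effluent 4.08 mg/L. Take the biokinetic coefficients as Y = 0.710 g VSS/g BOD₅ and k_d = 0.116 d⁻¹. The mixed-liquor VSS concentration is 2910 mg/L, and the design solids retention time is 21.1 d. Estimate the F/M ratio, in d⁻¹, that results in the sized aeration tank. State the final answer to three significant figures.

From the SRT design equation V = Y Q (S₀−S) θ_c / [X (1 + k_d θ_c)] = 0.710 × 3080 × (1480 − 4.08) × 21.1 / [2910 × (1 + 0.116 × 21.1)] = 6.81×10^7 / 10033 = 6788 m³.
Food-to-microorganism ratio F/M = Q S₀ / (V X) = 3080 × 1480 / (6788 × 2910) = 0.2308 d⁻¹.

F/M ≈ 0.231 d⁻¹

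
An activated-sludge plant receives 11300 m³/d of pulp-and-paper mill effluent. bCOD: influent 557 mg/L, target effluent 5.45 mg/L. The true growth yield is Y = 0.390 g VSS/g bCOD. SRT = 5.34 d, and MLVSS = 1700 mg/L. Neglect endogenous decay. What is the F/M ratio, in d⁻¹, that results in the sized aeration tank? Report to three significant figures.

F/M ≈ 0.485 d⁻¹

With k_d = 0 the design equation reduces to V = Y Q (S₀−S) θ_c / X = 0.390 × 11300 × (557 − 5.45) × 5.34 / 1700 = 7635 m³.
F/M = Q·S₀ / (V·X) = 11300 × 557 / (7635 × 1700) = 0.4849 g bCOD·(g VSS·d)⁻¹.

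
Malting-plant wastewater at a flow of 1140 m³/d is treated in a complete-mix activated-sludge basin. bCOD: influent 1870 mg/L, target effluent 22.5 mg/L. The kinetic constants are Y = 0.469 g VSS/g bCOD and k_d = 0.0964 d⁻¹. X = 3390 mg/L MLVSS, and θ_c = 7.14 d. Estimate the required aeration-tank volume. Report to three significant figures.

V ≈ 1230 m³

Steady-state biomass mass balance: V·X·(1 + k_d·θ_c) = Y·Q·(S₀ − S)·θ_c, so V = 0.469 × 1140 × (1870 − 22.5) × 7.14 / [3390 × (1 + 0.0964 × 7.14)] = 7.05×10^6 / 5723 = 1232 m³.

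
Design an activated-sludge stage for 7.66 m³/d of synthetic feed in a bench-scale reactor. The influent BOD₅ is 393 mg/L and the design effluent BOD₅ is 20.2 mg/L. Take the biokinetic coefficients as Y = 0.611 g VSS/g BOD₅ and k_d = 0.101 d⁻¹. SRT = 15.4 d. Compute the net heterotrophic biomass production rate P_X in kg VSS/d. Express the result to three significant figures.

P_X ≈ 0.683 kg VSS/d

The observed yield is Y_obs = Y/(1 + k_d·θ_c) = 0.611 / (1 + 0.101 × 15.4) = 0.611 / 2.555 = 0.2391 g VSS per g BOD₅ removed.
Mass of BOD₅ removed per day: Q(S₀ − S) = 7.66 × 372.8 g/m³ = 2.856 kg/d.
Biomass produced: P_X = Y_obs·Q·ΔS = 0.2391 × 2.856 ≈ 0.6828 kg VSS/d.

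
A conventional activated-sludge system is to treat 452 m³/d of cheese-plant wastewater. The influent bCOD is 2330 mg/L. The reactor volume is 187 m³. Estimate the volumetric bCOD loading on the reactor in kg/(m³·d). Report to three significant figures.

L_v ≈ 5.63 kg bCOD/(m³·d)

Volumetric loading L_v = Q·S₀ / V = 452 × 2330 g/m³ / 187.0 m³ = 5632 g/(m³·d) = 5.632 kg bCOD/(m³·d).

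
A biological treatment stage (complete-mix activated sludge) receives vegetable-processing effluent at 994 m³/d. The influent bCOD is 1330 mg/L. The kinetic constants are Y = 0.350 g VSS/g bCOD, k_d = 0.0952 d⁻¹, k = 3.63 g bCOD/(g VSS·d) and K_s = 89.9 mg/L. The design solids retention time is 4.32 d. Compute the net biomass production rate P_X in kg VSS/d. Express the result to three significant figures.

For a completely mixed reactor with recycle the Lawrence–McCarty relation gives S = K_s·(1 + k_d·θ_c) / [θ_c·(Y·k − k_d) − 1] = 89.9 × (1 + 0.0952 × 4.32) / [4.32 × (0.350 × 3.63 − 0.0952) − 1] = 126.9 / 4.077 = 31.12 mg/L.
Y_obs = Y / (1 + k_d θ_c) = 0.350 / (1 + 0.0952 × 4.32) = 0.350 / 1.411 = 0.2480.
Substrate removed = Q·(S₀ − S) = 994 m³/d × (1330 − 31.1) g/m³ = 1.29×10^6 g/d = 1291 kg/d.
So the net sludge growth is P_X = 0.2480 × 1291 = 320.2 kg VSS/d.

P_X ≈ 320 kg VSS/d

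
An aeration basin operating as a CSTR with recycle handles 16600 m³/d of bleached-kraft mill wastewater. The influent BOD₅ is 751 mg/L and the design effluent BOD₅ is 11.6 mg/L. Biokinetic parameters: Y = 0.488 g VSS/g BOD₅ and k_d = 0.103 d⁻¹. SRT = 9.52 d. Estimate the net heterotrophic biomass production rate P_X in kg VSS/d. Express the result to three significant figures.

Y_obs = Y / (1 + k_d θ_c) = 0.488 / (1 + 0.103 × 9.52) = 0.488 / 1.981 = 0.2464.
ΔS = 751 − 11.6 = 739.4 mg/L, so the substrate removal rate is 16600 × 739.4/1000 = 12274 kg BOD₅/d.
P_X = Y_obs · Q(S₀ − S) = 0.2464 × 12274 = 3024 kg VSS/d.

P_X ≈ 3020 kg VSS/d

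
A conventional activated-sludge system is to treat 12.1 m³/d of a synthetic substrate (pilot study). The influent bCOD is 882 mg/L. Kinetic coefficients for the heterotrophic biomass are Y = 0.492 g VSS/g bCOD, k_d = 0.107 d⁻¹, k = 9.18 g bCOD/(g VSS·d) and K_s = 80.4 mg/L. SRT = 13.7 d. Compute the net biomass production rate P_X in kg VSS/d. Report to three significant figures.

P_X ≈ 2.12 kg VSS/d

For a completely mixed reactor with recycle the Lawrence–McCarty relation gives S = K_s·(1 + k_d·θ_c) / [θ_c·(Y·k − k_d) − 1] = 80.4 × (1 + 0.107 × 13.7) / [13.7 × (0.492 × 9.18 − 0.107) − 1] = 198.3 / 59.41 = 3.337 mg/L.
Y_obs = Y / (1 + k_d θ_c) = 0.492 / (1 + 0.107 × 13.7) = 0.492 / 2.466 = 0.1995.
Substrate removed = Q·(S₀ − S) = 12.1 m³/d × (882 − 3.34) g/m³ = 1.06×10^4 g/d = 10.63 kg/d.
P_X = Y_obs · Q(S₀ − S) = 0.1995 × 10.63 = 2.121 kg VSS/d.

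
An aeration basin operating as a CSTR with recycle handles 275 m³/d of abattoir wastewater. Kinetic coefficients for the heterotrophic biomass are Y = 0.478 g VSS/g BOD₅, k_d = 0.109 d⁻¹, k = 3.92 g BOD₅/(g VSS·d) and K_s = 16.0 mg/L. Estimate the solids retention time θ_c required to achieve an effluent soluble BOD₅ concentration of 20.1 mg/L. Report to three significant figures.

θ_c ≈ 1.07 d

From 1/θ_c = Y·k·S/(K_s + S) − k_d: Y·k·S/(K_s+S) = 0.478 × 3.92 × 20.1 / (16.0 + 20.1) = 1.043 d⁻¹.
θ_c = 1/(μ − k_d) = 1/(1.043 − 0.109) = 1/0.9343 = 1.070 d.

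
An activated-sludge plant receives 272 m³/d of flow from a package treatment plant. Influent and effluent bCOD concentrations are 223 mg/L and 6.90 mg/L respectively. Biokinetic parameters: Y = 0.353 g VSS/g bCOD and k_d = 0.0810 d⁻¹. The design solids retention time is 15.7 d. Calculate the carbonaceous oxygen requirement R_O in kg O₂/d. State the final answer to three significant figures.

R_O ≈ 45.8 kg O₂/d

Observed yield with endogenous decay: Y_obs = Y / (1 + k_d·θ_c) = 0.353 / (1 + 0.0810 × 15.7) = 0.353 / 2.272 = 0.1554 g VSS/g bCOD.
Substrate removed = Q·(S₀ − S) = 272 m³/d × (223 − 6.90) g/m³ = 5.88×10^4 g/d = 58.78 kg/d.
P_X = Y_obs·Q·(S₀ − S) = 0.1554 × 58.78 = 9.134 kg VSS/d.
R_O = Q·(S₀ − S) − 1.42·P_X = 58.78 − 1.42 × 9.134 = 45.81 kg O₂/d.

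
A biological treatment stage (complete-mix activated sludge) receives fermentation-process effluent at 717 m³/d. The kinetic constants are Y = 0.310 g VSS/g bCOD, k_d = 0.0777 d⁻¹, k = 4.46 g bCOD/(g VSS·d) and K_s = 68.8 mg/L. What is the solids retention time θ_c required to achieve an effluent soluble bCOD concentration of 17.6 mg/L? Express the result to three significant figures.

At the target effluent, Y k S/(K_s+S) = 0.310×4.46×17.6/86.40 = 0.2816 d⁻¹.
Then 1/θ_c = μ − k_d = 0.2816 − 0.0777 = 0.2039 d⁻¹, giving θ_c = 4.903 d.

θ_c ≈ 4.90 d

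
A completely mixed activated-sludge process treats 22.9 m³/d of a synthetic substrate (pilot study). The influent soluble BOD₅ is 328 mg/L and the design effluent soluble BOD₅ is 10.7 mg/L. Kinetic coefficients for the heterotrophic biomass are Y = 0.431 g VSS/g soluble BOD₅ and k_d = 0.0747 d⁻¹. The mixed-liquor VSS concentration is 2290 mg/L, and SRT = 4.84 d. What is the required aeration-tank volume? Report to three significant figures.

V ≈ 4.86 m³

Rearranging the biomass balance for a CMAS with decay, V = Y·Q·ΔS·θ_c / [X·(1+k_d θ_c)] = 0.431 × 22.9 × (328 − 10.7) × 4.84 / [2290 × (1 + 0.0747 × 4.84)] = 1.52×10^4 / 3118 = 4.861 m³.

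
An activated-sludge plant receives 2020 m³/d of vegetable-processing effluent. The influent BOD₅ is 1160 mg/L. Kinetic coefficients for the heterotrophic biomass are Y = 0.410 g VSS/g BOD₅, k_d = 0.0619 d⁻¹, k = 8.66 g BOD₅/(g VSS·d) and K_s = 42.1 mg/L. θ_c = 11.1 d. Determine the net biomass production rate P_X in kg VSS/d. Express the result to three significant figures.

From the Monod/SRT balance for a CMAS, S = K_s·(1+k_d θ_c)/[θ_c·(Y k − k_d) − 1] = 42.1 × (1 + 0.0619 × 11.1) / [11.1 × (0.410 × 8.66 − 0.0619) − 1] = 71.03 / 37.72 = 1.883 mg/L.
Observed yield with endogenous decay: Y_obs = Y / (1 + k_d·θ_c) = 0.410 / (1 + 0.0619 × 11.1) = 0.410 / 1.687 = 0.2430 g VSS/g BOD₅.
Substrate removed = Q·(S₀ − S) = 2020 m³/d × (1160 − 1.88) g/m³ = 2.34×10^6 g/d = 2339 kg/d.
P_X = Y_obs · Q(S₀ − S) = 0.2430 × 2339 = 568.5 kg VSS/d.

P_X ≈ 569 kg VSS/d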